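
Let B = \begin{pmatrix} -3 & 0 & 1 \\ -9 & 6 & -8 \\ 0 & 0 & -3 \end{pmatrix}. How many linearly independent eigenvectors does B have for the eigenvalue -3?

B + 3I = [[0, 0, 1], [-9, 9, -8], [0, 0, 0]].
This matrix has rank 2, so its null space has dimension 3 − 2 = 1.

1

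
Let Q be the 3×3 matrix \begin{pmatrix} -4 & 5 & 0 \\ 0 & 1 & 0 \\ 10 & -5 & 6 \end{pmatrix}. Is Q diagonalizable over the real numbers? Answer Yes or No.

Characteristic polynomial: p(t) = t^3 - 3t^2 - 22t + 24 = (t - 6)(t - 1)(t + 4).
All 3 eigenvalues are distinct, so Q is diagonalizable.

Yes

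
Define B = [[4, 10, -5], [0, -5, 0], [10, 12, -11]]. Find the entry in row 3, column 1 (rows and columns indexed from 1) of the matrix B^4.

-2590

Characteristic polynomial: μ^3 + 12μ^2 + 41μ + 30 = (μ + 1)(μ + 5)(μ + 6), so the eigenvalues are -6, -5, -1.
μ=-6: eigenvector (1, 0, 2).
μ=-5: eigenvector (0, 1, 2).
μ=-1: eigenvector (-1, 0, -1).
P = [[1, 0, -1], [0, 1, 0], [2, 2, -1]], D = diag(-6, -5, -1), P⁻¹ = [[-1, -2, 1], [0, 1, 0], [-2, -2, 1]].
B⁴ = P·diag(1296, 625, 1)·P⁻¹ = [[-1294, -2590, 1295], [0, 625, 0], [-2590, -3932, 2591]].
The requested entry is -2590.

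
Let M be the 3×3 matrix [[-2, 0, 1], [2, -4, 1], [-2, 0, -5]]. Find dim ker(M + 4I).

M + 4I = [[2, 0, 1], [2, 0, 1], [-2, 0, -1]].
This matrix has rank 1, so its null space has dimension 3 − 1 = 2.

2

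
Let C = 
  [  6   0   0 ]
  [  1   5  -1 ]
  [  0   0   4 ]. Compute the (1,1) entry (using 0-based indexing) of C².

25

Characteristic polynomial: t^3 - 15t^2 + 74t - 120 = (t - 6)(t - 5)(t - 4), so the eigenvalues are 4, 5, 6.
t=5: eigenvector (0, 1, 0).
t=6: eigenvector (1, 1, 0).
t=4: eigenvector (0, 1, 1).
P = [[0, 1, 0], [1, 1, 1], [0, 0, 1]], D = diag(5, 6, 4), P⁻¹ = [[-1, 1, -1], [1, 0, 0], [0, 0, 1]].
C² = P·diag(25, 36, 16)·P⁻¹ = [[36, 0, 0], [11, 25, -9], [0, 0, 16]].
The requested entry is 25.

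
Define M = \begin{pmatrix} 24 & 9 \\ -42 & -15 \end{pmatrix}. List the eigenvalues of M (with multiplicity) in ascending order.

Characteristic polynomial: p(t) = t^2 - 9t + 18 = (t - 6)(t - 3).
Roots (with multiplicity): 3, 6.

3, 6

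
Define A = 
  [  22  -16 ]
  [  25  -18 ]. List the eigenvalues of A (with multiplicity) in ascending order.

Characteristic polynomial: p(μ) = μ^2 - 4μ + 4 = (μ - 2)^2.
Roots (with multiplicity): 2, 2.

2, 2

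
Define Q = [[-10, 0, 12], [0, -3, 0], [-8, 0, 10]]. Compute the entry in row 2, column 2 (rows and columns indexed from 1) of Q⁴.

81

Characteristic polynomial: μ^3 + 3μ^2 - 4μ - 12 = (μ - 2)(μ + 2)(μ + 3), so the eigenvalues are -3, -2, 2.
μ=-2: eigenvector (3, 0, 2).
μ=2: eigenvector (1, 0, 1).
μ=-3: eigenvector (0, 1, 0).
P = [[3, 1, 0], [0, 0, 1], [2, 1, 0]], D = diag(-2, 2, -3), P⁻¹ = [[1, 0, -1], [-2, 0, 3], [0, 1, 0]].
Q⁴ = P·diag(16, 16, 81)·P⁻¹ = [[16, 0, 0], [0, 81, 0], [0, 0, 16]].
The requested entry is 81.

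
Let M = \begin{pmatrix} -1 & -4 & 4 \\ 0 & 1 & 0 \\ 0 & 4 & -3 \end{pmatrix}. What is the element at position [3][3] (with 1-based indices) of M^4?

81

Characteristic polynomial: λ^3 + 3λ^2 - λ - 3 = (λ - 1)(λ + 1)(λ + 3), so the eigenvalues are -3, -1, 1.
λ=-3: eigenvector (-2, 0, 1).
λ=1: eigenvector (0, 1, 1).
λ=-1: eigenvector (1, 0, 0).
P = [[-2, 0, 1], [0, 1, 0], [1, 1, 0]], D = diag(-3, 1, -1), P⁻¹ = [[0, -1, 1], [0, 1, 0], [1, -2, 2]].
M⁴ = P·diag(81, 1, 1)·P⁻¹ = [[1, 160, -160], [0, 1, 0], [0, -80, 81]].
The requested entry is 81.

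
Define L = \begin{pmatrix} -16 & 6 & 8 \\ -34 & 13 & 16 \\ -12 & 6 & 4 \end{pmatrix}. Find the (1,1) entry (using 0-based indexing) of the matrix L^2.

Characteristic polynomial: λ^3 - λ^2 - 16λ + 16 = (λ - 4)(λ - 1)(λ + 4), so the eigenvalues are -4, 1, 4.
λ=-4: eigenvector (1, 2, 0).
λ=1: eigenvector (-2, -3, -2).
λ=4: eigenvector (1, 2, 1).
P = [[1, -2, 1], [2, -3, 2], [0, -2, 1]], D = diag(-4, 1, 4), P⁻¹ = [[1, 0, -1], [-2, 1, 0], [-4, 2, 1]].
L² = P·diag(16, 1, 16)·P⁻¹ = [[-44, 30, 0], [-90, 61, 0], [-60, 30, 16]].
The requested entry is 61.

61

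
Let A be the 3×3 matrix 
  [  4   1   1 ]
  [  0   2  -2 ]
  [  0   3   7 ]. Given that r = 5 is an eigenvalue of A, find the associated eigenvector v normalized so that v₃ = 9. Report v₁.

A − 5I = [[-1, 1, 1], [0, -3, -2], [0, 3, 2]].
Solving (A − 5I)v = 0 gives the eigenspace spanned by (3, -6, 9).
With v₃ = 9, v = (3, -6, 9), so v₁ = 3.

3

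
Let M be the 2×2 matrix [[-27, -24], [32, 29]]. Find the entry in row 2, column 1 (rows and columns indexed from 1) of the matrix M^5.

Characteristic polynomial: t^2 - 2t - 15 = (t - 5)(t + 3), so the eigenvalues are -3, 5.
t=-3: eigenvector (-1, 1).
t=5: eigenvector (-3, 4).
P = [[-1, -3], [1, 4]], D = diag(-3, 5), P⁻¹ = [[-4, -3], [1, 1]].
M⁵ = P·diag(-243, 3125)·P⁻¹ = [[-10347, -10104], [13472, 13229]].
The requested entry is 13472.

13472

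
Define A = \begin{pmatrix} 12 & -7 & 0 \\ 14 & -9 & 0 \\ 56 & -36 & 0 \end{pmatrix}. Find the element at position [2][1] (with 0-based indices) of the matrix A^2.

-68

Characteristic polynomial: r^3 - 3r^2 - 10r = r(r - 5)(r + 2), so the eigenvalues are -2, 0, 5.
r=5: eigenvector (1, 1, 4).
r=-2: eigenvector (-1, -2, -8).
r=0: eigenvector (0, 0, 1).
P = [[1, -1, 0], [1, -2, 0], [4, -8, 1]], D = diag(5, -2, 0), P⁻¹ = [[2, -1, 0], [1, -1, 0], [0, -4, 1]].
A² = P·diag(25, 4, 0)·P⁻¹ = [[46, -21, 0], [42, -17, 0], [168, -68, 0]].
The requested entry is -68.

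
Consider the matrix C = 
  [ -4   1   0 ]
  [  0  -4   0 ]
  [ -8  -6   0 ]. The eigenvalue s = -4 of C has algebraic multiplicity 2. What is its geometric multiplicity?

1

C + 4I = [[0, 1, 0], [0, 0, 0], [-8, -6, 4]].
This matrix has rank 2, so its null space has dimension 3 − 2 = 1.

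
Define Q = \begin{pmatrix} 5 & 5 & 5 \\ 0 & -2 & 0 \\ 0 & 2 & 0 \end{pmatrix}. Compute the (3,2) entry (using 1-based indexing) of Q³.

8

Characteristic polynomial: s^3 - 3s^2 - 10s = s(s - 5)(s + 2), so the eigenvalues are -2, 0, 5.
s=5: eigenvector (1, 0, 0).
s=-2: eigenvector (0, 1, -1).
s=0: eigenvector (-1, 0, 1).
P = [[1, 0, -1], [0, 1, 0], [0, -1, 1]], D = diag(5, -2, 0), P⁻¹ = [[1, 1, 1], [0, 1, 0], [0, 1, 1]].
Q³ = P·diag(125, -8, 0)·P⁻¹ = [[125, 125, 125], [0, -8, 0], [0, 8, 0]].
The requested entry is 8.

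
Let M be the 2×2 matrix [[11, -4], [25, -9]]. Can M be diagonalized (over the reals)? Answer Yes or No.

No

Characteristic polynomial: p(r) = r^2 - 2r + 1 = (r - 1)^2.
r = 1 has algebraic multiplicity 2; rank(M − 1I) = 1, so geometric multiplicity = 1.
Geometric multiplicity < algebraic multiplicity, so M is not diagonalizable.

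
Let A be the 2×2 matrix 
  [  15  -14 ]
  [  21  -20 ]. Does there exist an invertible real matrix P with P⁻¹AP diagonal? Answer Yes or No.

Yes

Characteristic polynomial: p(λ) = λ^2 + 5λ - 6 = (λ - 1)(λ + 6).
All 2 eigenvalues are distinct, so A is diagonalizable.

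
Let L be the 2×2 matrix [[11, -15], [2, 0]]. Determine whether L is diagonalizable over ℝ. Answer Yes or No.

Characteristic polynomial: p(μ) = μ^2 - 11μ + 30 = (μ - 6)(μ - 5).
All 2 eigenvalues are distinct, so L is diagonalizable.

Yes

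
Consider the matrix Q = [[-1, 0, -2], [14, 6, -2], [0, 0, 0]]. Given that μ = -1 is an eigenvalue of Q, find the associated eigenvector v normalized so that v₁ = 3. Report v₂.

-6

Q + 1I = [[0, 0, -2], [14, 7, -2], [0, 0, 1]].
Solving (Q + 1I)v = 0 gives the eigenspace spanned by (3, -6, 0).
With v₁ = 3, v = (3, -6, 0), so v₂ = -6.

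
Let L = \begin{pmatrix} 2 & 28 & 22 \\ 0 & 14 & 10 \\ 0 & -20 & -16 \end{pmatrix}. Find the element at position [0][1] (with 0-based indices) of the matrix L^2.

8

Characteristic polynomial: λ^3 - 28λ + 48 = (λ - 4)(λ - 2)(λ + 6), so the eigenvalues are -6, 2, 4.
λ=2: eigenvector (1, 0, 0).
λ=4: eigenvector (3, 1, -1).
λ=-6: eigenvector (-2, -1, 2).
P = [[1, 3, -2], [0, 1, -1], [0, -1, 2]], D = diag(2, 4, -6), P⁻¹ = [[1, -4, -1], [0, 2, 1], [0, 1, 1]].
L² = P·diag(4, 16, 36)·P⁻¹ = [[4, 8, -28], [0, -4, -20], [0, 40, 56]].
The requested entry is 8.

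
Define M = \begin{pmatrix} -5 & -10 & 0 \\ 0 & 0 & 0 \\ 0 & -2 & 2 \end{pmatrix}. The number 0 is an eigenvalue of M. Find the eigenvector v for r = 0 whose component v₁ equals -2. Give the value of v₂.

1

M = [[-5, -10, 0], [0, 0, 0], [0, -2, 2]].
Solving (M)v = 0 gives the eigenspace spanned by (-2, 1, 1).
With v₁ = -2, v = (-2, 1, 1), so v₂ = 1.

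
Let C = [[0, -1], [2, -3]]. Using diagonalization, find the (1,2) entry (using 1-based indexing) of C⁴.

Characteristic polynomial: s^2 + 3s + 2 = (s + 1)(s + 2), so the eigenvalues are -2, -1.
s=-1: eigenvector (-1, -1).
s=-2: eigenvector (1, 2).
P = [[-1, 1], [-1, 2]], D = diag(-1, -2), P⁻¹ = [[-2, 1], [-1, 1]].
C⁴ = P·diag(1, 16)·P⁻¹ = [[-14, 15], [-30, 31]].
The requested entry is 15.

15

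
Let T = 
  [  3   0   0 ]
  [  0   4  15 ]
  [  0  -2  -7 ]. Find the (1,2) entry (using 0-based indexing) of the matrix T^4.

-225

Characteristic polynomial: s^3 - 7s - 6 = (s - 3)(s + 1)(s + 2), so the eigenvalues are -2, -1, 3.
s=3: eigenvector (1, 0, 0).
s=-2: eigenvector (0, -5, 2).
s=-1: eigenvector (0, -3, 1).
P = [[1, 0, 0], [0, -5, -3], [0, 2, 1]], D = diag(3, -2, -1), P⁻¹ = [[1, 0, 0], [0, 1, 3], [0, -2, -5]].
T⁴ = P·diag(81, 16, 1)·P⁻¹ = [[81, 0, 0], [0, -74, -225], [0, 30, 91]].
The requested entry is -225.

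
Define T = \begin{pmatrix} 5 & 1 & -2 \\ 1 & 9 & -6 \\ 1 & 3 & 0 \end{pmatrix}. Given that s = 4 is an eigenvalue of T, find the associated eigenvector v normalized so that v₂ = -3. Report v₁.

-3

T − 4I = [[1, 1, -2], [1, 5, -6], [1, 3, -4]].
Solving (T − 4I)v = 0 gives the eigenspace spanned by (-3, -3, -3).
With v₂ = -3, v = (-3, -3, -3), so v₁ = -3.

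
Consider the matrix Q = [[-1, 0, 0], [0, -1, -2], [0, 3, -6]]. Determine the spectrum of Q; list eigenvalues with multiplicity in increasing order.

-4, -3, -1

Characteristic polynomial: p(s) = s^3 + 8s^2 + 19s + 12 = (s + 1)(s + 3)(s + 4).
Roots (with multiplicity): -4, -3, -1.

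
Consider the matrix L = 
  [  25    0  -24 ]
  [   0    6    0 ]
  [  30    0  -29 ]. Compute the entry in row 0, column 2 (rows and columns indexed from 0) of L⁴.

Characteristic polynomial: s^3 - 2s^2 - 29s + 30 = (s - 6)(s - 1)(s + 5), so the eigenvalues are -5, 1, 6.
s=1: eigenvector (1, 0, 1).
s=6: eigenvector (0, 1, 0).
s=-5: eigenvector (4, 0, 5).
P = [[1, 0, 4], [0, 1, 0], [1, 0, 5]], D = diag(1, 6, -5), P⁻¹ = [[5, 0, -4], [0, 1, 0], [-1, 0, 1]].
L⁴ = P·diag(1, 1296, 625)·P⁻¹ = [[-2495, 0, 2496], [0, 1296, 0], [-3120, 0, 3121]].
The requested entry is 2496.

2496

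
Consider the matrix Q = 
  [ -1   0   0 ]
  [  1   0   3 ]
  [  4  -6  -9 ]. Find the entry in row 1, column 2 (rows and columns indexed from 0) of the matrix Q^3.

189

Characteristic polynomial: t^3 + 10t^2 + 27t + 18 = (t + 1)(t + 3)(t + 6), so the eigenvalues are -6, -3, -1.
t=-1: eigenvector (1, 2, -1).
t=-6: eigenvector (0, -1, 2).
t=-3: eigenvector (0, -1, 1).
P = [[1, 0, 0], [2, -1, -1], [-1, 2, 1]], D = diag(-1, -6, -3), P⁻¹ = [[1, 0, 0], [-1, 1, 1], [3, -2, -1]].
Q³ = P·diag(-1, -216, -27)·P⁻¹ = [[-1, 0, 0], [-137, 162, 189], [352, -378, -405]].
The requested entry is 189.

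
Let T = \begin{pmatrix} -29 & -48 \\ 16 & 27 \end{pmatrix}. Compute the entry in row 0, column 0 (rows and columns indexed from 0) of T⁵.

-13229

Characteristic polynomial: λ^2 + 2λ - 15 = (λ - 3)(λ + 5), so the eigenvalues are -5, 3.
λ=-5: eigenvector (-2, 1).
λ=3: eigenvector (-3, 2).
P = [[-2, -3], [1, 2]], D = diag(-5, 3), P⁻¹ = [[-2, -3], [1, 2]].
T⁵ = P·diag(-3125, 243)·P⁻¹ = [[-13229, -20208], [6736, 10347]].
The requested entry is -13229.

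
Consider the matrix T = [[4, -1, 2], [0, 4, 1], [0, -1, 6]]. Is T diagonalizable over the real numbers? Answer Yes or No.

No

Characteristic polynomial: p(λ) = λ^3 - 14λ^2 + 65λ - 100 = (λ - 5)^2(λ - 4).
λ = 5 has algebraic multiplicity 2; rank(T − 5I) = 2, so geometric multiplicity = 1.
Geometric multiplicity < algebraic multiplicity, so T is not diagonalizable.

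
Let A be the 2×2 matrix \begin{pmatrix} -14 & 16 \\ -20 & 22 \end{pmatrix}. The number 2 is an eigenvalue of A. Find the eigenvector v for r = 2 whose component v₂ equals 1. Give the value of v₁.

1

A − 2I = [[-16, 16], [-20, 20]].
Solving (A − 2I)v = 0 gives the eigenspace spanned by (1, 1).
With v₂ = 1, v = (1, 1), so v₁ = 1.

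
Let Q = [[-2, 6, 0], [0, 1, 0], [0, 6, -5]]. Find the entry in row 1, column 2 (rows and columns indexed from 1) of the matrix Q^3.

18

Characteristic polynomial: λ^3 + 6λ^2 + 3λ - 10 = (λ - 1)(λ + 2)(λ + 5), so the eigenvalues are -5, -2, 1.
λ=-2: eigenvector (1, 0, 0).
λ=1: eigenvector (2, 1, 1).
λ=-5: eigenvector (0, 0, 1).
P = [[1, 2, 0], [0, 1, 0], [0, 1, 1]], D = diag(-2, 1, -5), P⁻¹ = [[1, -2, 0], [0, 1, 0], [0, -1, 1]].
Q³ = P·diag(-8, 1, -125)·P⁻¹ = [[-8, 18, 0], [0, 1, 0], [0, 126, -125]].
The requested entry is 18.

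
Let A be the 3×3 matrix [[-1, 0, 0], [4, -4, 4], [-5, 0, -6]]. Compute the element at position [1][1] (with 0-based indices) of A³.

-64

Characteristic polynomial: μ^3 + 11μ^2 + 34μ + 24 = (μ + 1)(μ + 4)(μ + 6), so the eigenvalues are -6, -4, -1.
μ=-4: eigenvector (0, 1, 0).
μ=-1: eigenvector (1, 0, -1).
μ=-6: eigenvector (0, -2, 1).
P = [[0, 1, 0], [1, 0, -2], [0, -1, 1]], D = diag(-4, -1, -6), P⁻¹ = [[2, 1, 2], [1, 0, 0], [1, 0, 1]].
A³ = P·diag(-64, -1, -216)·P⁻¹ = [[-1, 0, 0], [304, -64, 304], [-215, 0, -216]].
The requested entry is -64.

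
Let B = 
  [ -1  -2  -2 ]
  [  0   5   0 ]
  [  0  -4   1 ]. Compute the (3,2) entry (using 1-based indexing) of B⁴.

Characteristic polynomial: λ^3 - 5λ^2 - λ + 5 = (λ - 5)(λ - 1)(λ + 1), so the eigenvalues are -1, 1, 5.
λ=-1: eigenvector (1, 0, 0).
λ=5: eigenvector (0, 1, -1).
λ=1: eigenvector (-1, 0, 1).
P = [[1, 0, -1], [0, 1, 0], [0, -1, 1]], D = diag(-1, 5, 1), P⁻¹ = [[1, 1, 1], [0, 1, 0], [0, 1, 1]].
B⁴ = P·diag(1, 625, 1)·P⁻¹ = [[1, 0, 0], [0, 625, 0], [0, -624, 1]].
The requested entry is -624.

-624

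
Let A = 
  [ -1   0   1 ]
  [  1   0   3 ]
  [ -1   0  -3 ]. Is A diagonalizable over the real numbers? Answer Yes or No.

Characteristic polynomial: p(λ) = λ^3 + 4λ^2 + 4λ = λ(λ + 2)^2.
λ = -2 has algebraic multiplicity 2; rank(A + 2I) = 2, so geometric multiplicity = 1.
Geometric multiplicity < algebraic multiplicity, so A is not diagonalizable.

No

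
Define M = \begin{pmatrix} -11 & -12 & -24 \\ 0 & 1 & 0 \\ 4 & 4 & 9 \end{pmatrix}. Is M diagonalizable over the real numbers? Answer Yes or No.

Yes

Characteristic polynomial: p(s) = s^3 + s^2 - 5s + 3 = (s - 1)^2(s + 3).
s = 1 has algebraic multiplicity 2; rank(M − 1I) = 1, so geometric multiplicity = 2.
Every eigenvalue has geometric = algebraic multiplicity, so M is diagonalizable.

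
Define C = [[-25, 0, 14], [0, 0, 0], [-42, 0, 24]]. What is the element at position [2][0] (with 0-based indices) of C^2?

Characteristic polynomial: t^3 + t^2 - 12t = t(t - 3)(t + 4), so the eigenvalues are -4, 0, 3.
t=3: eigenvector (1, 0, 2).
t=0: eigenvector (0, 1, 0).
t=-4: eigenvector (-2, 0, -3).
P = [[1, 0, -2], [0, 1, 0], [2, 0, -3]], D = diag(3, 0, -4), P⁻¹ = [[-3, 0, 2], [0, 1, 0], [-2, 0, 1]].
C² = P·diag(9, 0, 16)·P⁻¹ = [[37, 0, -14], [0, 0, 0], [42, 0, -12]].
The requested entry is 42.

42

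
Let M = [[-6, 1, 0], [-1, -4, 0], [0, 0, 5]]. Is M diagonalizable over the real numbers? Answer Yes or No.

Characteristic polynomial: p(s) = s^3 + 5s^2 - 25s - 125 = (s - 5)(s + 5)^2.
s = -5 has algebraic multiplicity 2; rank(M + 5I) = 2, so geometric multiplicity = 1.
Geometric multiplicity < algebraic multiplicity, so M is not diagonalizable.

No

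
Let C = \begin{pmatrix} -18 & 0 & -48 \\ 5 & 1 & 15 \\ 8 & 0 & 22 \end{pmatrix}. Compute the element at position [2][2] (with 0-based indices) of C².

Characteristic polynomial: t^3 - 5t^2 - 8t + 12 = (t - 6)(t - 1)(t + 2), so the eigenvalues are -2, 1, 6.
t=-2: eigenvector (3, 0, -1).
t=6: eigenvector (-2, 1, 1).
t=1: eigenvector (0, 1, 0).
P = [[3, -2, 0], [0, 1, 1], [-1, 1, 0]], D = diag(-2, 6, 1), P⁻¹ = [[1, 0, 2], [1, 0, 3], [-1, 1, -3]].
C² = P·diag(4, 36, 1)·P⁻¹ = [[-60, 0, -192], [35, 1, 105], [32, 0, 100]].
The requested entry is 100.

100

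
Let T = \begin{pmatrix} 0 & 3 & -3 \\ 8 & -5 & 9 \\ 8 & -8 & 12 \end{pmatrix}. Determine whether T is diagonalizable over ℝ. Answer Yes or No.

Characteristic polynomial: p(s) = s^3 - 7s^2 + 12s = s(s - 4)(s - 3).
All 3 eigenvalues are distinct, so T is diagonalizable.

Yes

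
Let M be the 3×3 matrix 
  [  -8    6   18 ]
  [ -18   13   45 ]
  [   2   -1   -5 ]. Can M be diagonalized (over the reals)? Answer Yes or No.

No

Characteristic polynomial: p(s) = s^3 - 12s - 16 = (s - 4)(s + 2)^2.
s = -2 has algebraic multiplicity 2; rank(M + 2I) = 2, so geometric multiplicity = 1.
Geometric multiplicity < algebraic multiplicity, so M is not diagonalizable.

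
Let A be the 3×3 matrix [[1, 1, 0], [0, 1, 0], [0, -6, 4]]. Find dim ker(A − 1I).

A − 1I = [[0, 1, 0], [0, 0, 0], [0, -6, 3]].
This matrix has rank 2, so its null space has dimension 3 − 2 = 1.

1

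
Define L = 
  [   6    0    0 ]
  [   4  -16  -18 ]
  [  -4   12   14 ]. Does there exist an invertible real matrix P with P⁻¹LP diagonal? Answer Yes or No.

Characteristic polynomial: p(t) = t^3 - 4t^2 - 20t + 48 = (t - 6)(t - 2)(t + 4).
All 3 eigenvalues are distinct, so L is diagonalizable.

Yes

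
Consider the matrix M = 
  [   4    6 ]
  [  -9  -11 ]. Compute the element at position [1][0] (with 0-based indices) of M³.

Characteristic polynomial: r^2 + 7r + 10 = (r + 2)(r + 5), so the eigenvalues are -5, -2.
r=-5: eigenvector (-2, 3).
r=-2: eigenvector (1, -1).
P = [[-2, 1], [3, -1]], D = diag(-5, -2), P⁻¹ = [[1, 1], [3, 2]].
M³ = P·diag(-125, -8)·P⁻¹ = [[226, 234], [-351, -359]].
The requested entry is -351.

-351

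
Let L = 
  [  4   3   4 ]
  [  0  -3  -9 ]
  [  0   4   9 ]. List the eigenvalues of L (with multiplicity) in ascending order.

Characteristic polynomial: p(r) = r^3 - 10r^2 + 33r - 36 = (r - 4)(r - 3)^2.
Roots (with multiplicity): 3, 3, 4.

3, 3, 4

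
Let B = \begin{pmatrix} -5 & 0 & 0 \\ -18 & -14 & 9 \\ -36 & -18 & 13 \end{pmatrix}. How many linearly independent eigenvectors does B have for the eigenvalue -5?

2

B + 5I = [[0, 0, 0], [-18, -9, 9], [-36, -18, 18]].
This matrix has rank 1, so its null space has dimension 3 − 1 = 2.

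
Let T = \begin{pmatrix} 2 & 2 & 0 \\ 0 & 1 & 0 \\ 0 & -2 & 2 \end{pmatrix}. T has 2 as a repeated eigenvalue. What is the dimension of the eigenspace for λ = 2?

T − 2I = [[0, 2, 0], [0, -1, 0], [0, -2, 0]].
This matrix has rank 1, so its null space has dimension 3 − 1 = 2.

2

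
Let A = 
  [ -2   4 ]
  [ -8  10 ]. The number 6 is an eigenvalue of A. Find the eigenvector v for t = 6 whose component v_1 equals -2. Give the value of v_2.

A − 6I = [[-8, 4], [-8, 4]].
Solving (A − 6I)v = 0 gives the eigenspace spanned by (-2, -4).
With v_1 = -2, v = (-2, -4), so v_2 = -4.

-4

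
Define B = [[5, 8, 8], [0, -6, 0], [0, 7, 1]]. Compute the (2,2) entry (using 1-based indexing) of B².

Characteristic polynomial: t^3 - 31t + 30 = (t - 5)(t - 1)(t + 6), so the eigenvalues are -6, 1, 5.
t=5: eigenvector (1, 0, 0).
t=-6: eigenvector (0, 1, -1).
t=1: eigenvector (-2, 0, 1).
P = [[1, 0, -2], [0, 1, 0], [0, -1, 1]], D = diag(5, -6, 1), P⁻¹ = [[1, 2, 2], [0, 1, 0], [0, 1, 1]].
B² = P·diag(25, 36, 1)·P⁻¹ = [[25, 48, 48], [0, 36, 0], [0, -35, 1]].
The requested entry is 36.

36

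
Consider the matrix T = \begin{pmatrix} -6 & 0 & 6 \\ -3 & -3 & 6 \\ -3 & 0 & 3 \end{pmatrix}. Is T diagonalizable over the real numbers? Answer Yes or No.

Yes

Characteristic polynomial: p(λ) = λ^3 + 6λ^2 + 9λ = λ(λ + 3)^2.
λ = -3 has algebraic multiplicity 2; rank(T + 3I) = 1, so geometric multiplicity = 2.
Every eigenvalue has geometric = algebraic multiplicity, so T is diagonalizable.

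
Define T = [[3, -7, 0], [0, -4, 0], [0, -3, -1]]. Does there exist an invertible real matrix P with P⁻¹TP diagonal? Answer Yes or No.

Yes

Characteristic polynomial: p(μ) = μ^3 + 2μ^2 - 11μ - 12 = (μ - 3)(μ + 1)(μ + 4).
All 3 eigenvalues are distinct, so T is diagonalizable.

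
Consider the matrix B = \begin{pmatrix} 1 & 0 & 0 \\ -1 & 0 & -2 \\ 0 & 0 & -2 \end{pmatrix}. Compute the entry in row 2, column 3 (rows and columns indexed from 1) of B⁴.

16

Characteristic polynomial: t^3 + t^2 - 2t = t(t - 1)(t + 2), so the eigenvalues are -2, 0, 1.
t=1: eigenvector (1, -1, 0).
t=0: eigenvector (0, 1, 0).
t=-2: eigenvector (0, 1, 1).
P = [[1, 0, 0], [-1, 1, 1], [0, 0, 1]], D = diag(1, 0, -2), P⁻¹ = [[1, 0, 0], [1, 1, -1], [0, 0, 1]].
B⁴ = P·diag(1, 0, 16)·P⁻¹ = [[1, 0, 0], [-1, 0, 16], [0, 0, 16]].
The requested entry is 16.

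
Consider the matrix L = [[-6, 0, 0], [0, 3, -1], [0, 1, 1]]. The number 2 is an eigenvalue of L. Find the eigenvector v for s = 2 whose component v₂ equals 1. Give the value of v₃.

L − 2I = [[-8, 0, 0], [0, 1, -1], [0, 1, -1]].
Solving (L − 2I)v = 0 gives the eigenspace spanned by (0, 1, 1).
With v₂ = 1, v = (0, 1, 1), so v₃ = 1.

1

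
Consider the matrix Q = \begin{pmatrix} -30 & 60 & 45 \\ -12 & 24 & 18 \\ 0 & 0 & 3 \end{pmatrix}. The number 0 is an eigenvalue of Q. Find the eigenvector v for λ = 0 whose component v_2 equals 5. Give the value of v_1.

10

Q = [[-30, 60, 45], [-12, 24, 18], [0, 0, 3]].
Solving (Q)v = 0 gives the eigenspace spanned by (10, 5, 0).
With v_2 = 5, v = (10, 5, 0), so v_1 = 10.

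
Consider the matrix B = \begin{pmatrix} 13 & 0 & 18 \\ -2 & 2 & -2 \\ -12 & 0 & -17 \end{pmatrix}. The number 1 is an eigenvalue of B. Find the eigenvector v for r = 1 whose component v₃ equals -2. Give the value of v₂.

B − 1I = [[12, 0, 18], [-2, 1, -2], [-12, 0, -18]].
Solving (B − 1I)v = 0 gives the eigenspace spanned by (3, 2, -2).
With v₃ = -2, v = (3, 2, -2), so v₂ = 2.

2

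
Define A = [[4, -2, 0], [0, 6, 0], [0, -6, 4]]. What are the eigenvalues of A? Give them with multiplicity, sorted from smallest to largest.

4, 4, 6

Characteristic polynomial: p(t) = t^3 - 14t^2 + 64t - 96 = (t - 6)(t - 4)^2.
Roots (with multiplicity): 4, 4, 6.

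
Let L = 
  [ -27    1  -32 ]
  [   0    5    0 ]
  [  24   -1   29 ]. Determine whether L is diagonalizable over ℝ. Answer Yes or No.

Characteristic polynomial: p(μ) = μ^3 - 7μ^2 - 5μ + 75 = (μ - 5)^2(μ + 3).
μ = 5 has algebraic multiplicity 2; rank(L − 5I) = 2, so geometric multiplicity = 1.
Geometric multiplicity < algebraic multiplicity, so L is not diagonalizable.

No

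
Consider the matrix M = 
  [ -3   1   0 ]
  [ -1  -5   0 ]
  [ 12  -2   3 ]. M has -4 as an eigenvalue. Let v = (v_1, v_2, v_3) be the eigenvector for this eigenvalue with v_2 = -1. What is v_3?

M + 4I = [[1, 1, 0], [-1, -1, 0], [12, -2, 7]].
Solving (M + 4I)v = 0 gives the eigenspace spanned by (1, -1, -2).
With v_2 = -1, v = (1, -1, -2), so v_3 = -2.

-2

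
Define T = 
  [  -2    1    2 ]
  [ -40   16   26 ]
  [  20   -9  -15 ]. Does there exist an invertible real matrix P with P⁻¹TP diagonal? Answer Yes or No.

No

Characteristic polynomial: p(s) = s^3 + s^2 - 8s - 12 = (s - 3)(s + 2)^2.
s = -2 has algebraic multiplicity 2; rank(T + 2I) = 2, so geometric multiplicity = 1.
Geometric multiplicity < algebraic multiplicity, so T is not diagonalizable.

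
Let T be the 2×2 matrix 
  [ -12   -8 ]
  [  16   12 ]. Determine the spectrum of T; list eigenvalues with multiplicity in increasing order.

-4, 4

Characteristic polynomial: p(r) = r^2 - 16 = (r - 4)(r + 4).
Roots (with multiplicity): -4, 4.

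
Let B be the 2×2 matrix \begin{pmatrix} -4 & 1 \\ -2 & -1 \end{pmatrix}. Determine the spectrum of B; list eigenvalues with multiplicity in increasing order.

-3, -2

Characteristic polynomial: p(t) = t^2 + 5t + 6 = (t + 2)(t + 3).
Roots (with multiplicity): -3, -2.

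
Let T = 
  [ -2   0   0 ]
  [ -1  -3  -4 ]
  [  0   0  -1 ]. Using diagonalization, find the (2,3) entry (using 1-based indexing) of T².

Characteristic polynomial: μ^3 + 6μ^2 + 11μ + 6 = (μ + 1)(μ + 2)(μ + 3), so the eigenvalues are -3, -2, -1.
μ=-1: eigenvector (0, -2, 1).
μ=-3: eigenvector (0, 1, 0).
μ=-2: eigenvector (1, -1, 0).
P = [[0, 0, 1], [-2, 1, -1], [1, 0, 0]], D = diag(-1, -3, -2), P⁻¹ = [[0, 0, 1], [1, 1, 2], [1, 0, 0]].
T² = P·diag(1, 9, 4)·P⁻¹ = [[4, 0, 0], [5, 9, 16], [0, 0, 1]].
The requested entry is 16.

16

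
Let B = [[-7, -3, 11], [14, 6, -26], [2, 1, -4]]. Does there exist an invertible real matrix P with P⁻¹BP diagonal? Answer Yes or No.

Characteristic polynomial: p(s) = s^3 + 5s^2 + 8s + 4 = (s + 1)(s + 2)^2.
s = -2 has algebraic multiplicity 2; rank(B + 2I) = 2, so geometric multiplicity = 1.
Geometric multiplicity < algebraic multiplicity, so B is not diagonalizable.

No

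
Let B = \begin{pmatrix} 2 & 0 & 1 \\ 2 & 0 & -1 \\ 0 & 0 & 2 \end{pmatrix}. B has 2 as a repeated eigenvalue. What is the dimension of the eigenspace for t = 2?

1

B − 2I = [[0, 0, 1], [2, -2, -1], [0, 0, 0]].
This matrix has rank 2, so its null space has dimension 3 − 2 = 1.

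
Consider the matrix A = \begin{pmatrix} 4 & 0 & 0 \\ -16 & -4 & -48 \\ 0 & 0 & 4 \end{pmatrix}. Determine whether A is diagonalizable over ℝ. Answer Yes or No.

Characteristic polynomial: p(t) = t^3 - 4t^2 - 16t + 64 = (t - 4)^2(t + 4).
t = 4 has algebraic multiplicity 2; rank(A − 4I) = 1, so geometric multiplicity = 2.
Every eigenvalue has geometric = algebraic multiplicity, so A is diagonalizable.

Yes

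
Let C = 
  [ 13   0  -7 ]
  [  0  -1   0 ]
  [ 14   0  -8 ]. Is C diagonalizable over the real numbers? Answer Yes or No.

Yes

Characteristic polynomial: p(r) = r^3 - 4r^2 - 11r - 6 = (r - 6)(r + 1)^2.
r = -1 has algebraic multiplicity 2; rank(C + 1I) = 1, so geometric multiplicity = 2.
Every eigenvalue has geometric = algebraic multiplicity, so C is diagonalizable.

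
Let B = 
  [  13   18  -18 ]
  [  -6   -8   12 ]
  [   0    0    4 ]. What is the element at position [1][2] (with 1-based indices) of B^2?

Characteristic polynomial: s^3 - 9s^2 + 24s - 16 = (s - 4)^2(s - 1), so the eigenvalues are 1, 4, 4.
s=4: eigenvector (0, 1, 1).
s=1: eigenvector (-3, 2, 0).
s=4: eigenvector (2, -1, 0).
P = [[0, -3, 2], [1, 2, -1], [1, 0, 0]], D = diag(4, 1, 4), P⁻¹ = [[0, 0, 1], [1, 2, -2], [2, 3, -3]].
B² = P·diag(16, 1, 16)·P⁻¹ = [[61, 90, -90], [-30, -44, 60], [0, 0, 16]].
The requested entry is 90.

90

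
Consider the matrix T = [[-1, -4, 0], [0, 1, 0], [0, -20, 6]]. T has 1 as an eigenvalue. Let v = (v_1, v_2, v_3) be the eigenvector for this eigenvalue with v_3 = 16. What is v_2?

4

T − 1I = [[-2, -4, 0], [0, 0, 0], [0, -20, 5]].
Solving (T − 1I)v = 0 gives the eigenspace spanned by (-8, 4, 16).
With v_3 = 16, v = (-8, 4, 16), so v_2 = 4.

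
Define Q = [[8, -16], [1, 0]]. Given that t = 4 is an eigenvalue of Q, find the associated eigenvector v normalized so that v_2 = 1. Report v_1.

4

Q − 4I = [[4, -16], [1, -4]].
Solving (Q − 4I)v = 0 gives the eigenspace spanned by (4, 1).
With v_2 = 1, v = (4, 1), so v_1 = 4.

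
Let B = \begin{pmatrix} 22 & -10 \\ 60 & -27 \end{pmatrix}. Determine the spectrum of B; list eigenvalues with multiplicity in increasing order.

Characteristic polynomial: p(r) = r^2 + 5r + 6 = (r + 2)(r + 3).
Roots (with multiplicity): -3, -2.

-3, -2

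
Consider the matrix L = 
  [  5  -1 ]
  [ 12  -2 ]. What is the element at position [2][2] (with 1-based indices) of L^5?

Characteristic polynomial: t^2 - 3t + 2 = (t - 2)(t - 1), so the eigenvalues are 1, 2.
t=2: eigenvector (1, 3).
t=1: eigenvector (1, 4).
P = [[1, 1], [3, 4]], D = diag(2, 1), P⁻¹ = [[4, -1], [-3, 1]].
L⁵ = P·diag(32, 1)·P⁻¹ = [[125, -31], [372, -92]].
The requested entry is -92.

-92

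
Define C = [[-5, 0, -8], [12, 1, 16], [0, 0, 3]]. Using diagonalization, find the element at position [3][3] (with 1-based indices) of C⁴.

Characteristic polynomial: μ^3 + μ^2 - 17μ + 15 = (μ - 3)(μ - 1)(μ + 5), so the eigenvalues are -5, 1, 3.
μ=-5: eigenvector (1, -2, 0).
μ=1: eigenvector (0, 1, 0).
μ=3: eigenvector (-1, 2, 1).
P = [[1, 0, -1], [-2, 1, 2], [0, 0, 1]], D = diag(-5, 1, 3), P⁻¹ = [[1, 0, 1], [2, 1, 0], [0, 0, 1]].
C⁴ = P·diag(625, 1, 81)·P⁻¹ = [[625, 0, 544], [-1248, 1, -1088], [0, 0, 81]].
The requested entry is 81.

81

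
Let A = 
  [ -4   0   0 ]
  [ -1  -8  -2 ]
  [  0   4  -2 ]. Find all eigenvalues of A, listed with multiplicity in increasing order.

-6, -4, -4

Characteristic polynomial: p(s) = s^3 + 14s^2 + 64s + 96 = (s + 4)^2(s + 6).
Roots (with multiplicity): -6, -4, -4.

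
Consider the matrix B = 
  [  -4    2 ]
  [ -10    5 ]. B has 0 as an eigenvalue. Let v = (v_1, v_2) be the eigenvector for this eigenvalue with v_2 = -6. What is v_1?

B = [[-4, 2], [-10, 5]].
Solving (B)v = 0 gives the eigenspace spanned by (-3, -6).
With v_2 = -6, v = (-3, -6), so v_1 = -3.

-3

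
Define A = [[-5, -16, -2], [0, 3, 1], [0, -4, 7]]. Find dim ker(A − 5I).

1

A − 5I = [[-10, -16, -2], [0, -2, 1], [0, -4, 2]].
This matrix has rank 2, so its null space has dimension 3 − 2 = 1.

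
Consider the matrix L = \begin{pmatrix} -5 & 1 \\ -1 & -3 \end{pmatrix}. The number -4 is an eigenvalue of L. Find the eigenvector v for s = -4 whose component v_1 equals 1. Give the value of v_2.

L + 4I = [[-1, 1], [-1, 1]].
Solving (L + 4I)v = 0 gives the eigenspace spanned by (1, 1).
With v_1 = 1, v = (1, 1), so v_2 = 1.

1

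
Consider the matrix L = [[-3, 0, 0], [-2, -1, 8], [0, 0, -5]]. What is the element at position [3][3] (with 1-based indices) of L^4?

625

Characteristic polynomial: μ^3 + 9μ^2 + 23μ + 15 = (μ + 1)(μ + 3)(μ + 5), so the eigenvalues are -5, -3, -1.
μ=-3: eigenvector (1, 1, 0).
μ=-1: eigenvector (0, 1, 0).
μ=-5: eigenvector (0, -2, 1).
P = [[1, 0, 0], [1, 1, -2], [0, 0, 1]], D = diag(-3, -1, -5), P⁻¹ = [[1, 0, 0], [-1, 1, 2], [0, 0, 1]].
L⁴ = P·diag(81, 1, 625)·P⁻¹ = [[81, 0, 0], [80, 1, -1248], [0, 0, 625]].
The requested entry is 625.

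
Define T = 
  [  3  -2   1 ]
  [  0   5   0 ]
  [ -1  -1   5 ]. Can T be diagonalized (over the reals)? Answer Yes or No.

Characteristic polynomial: p(s) = s^3 - 13s^2 + 56s - 80 = (s - 5)(s - 4)^2.
s = 4 has algebraic multiplicity 2; rank(T − 4I) = 2, so geometric multiplicity = 1.
Geometric multiplicity < algebraic multiplicity, so T is not diagonalizable.

No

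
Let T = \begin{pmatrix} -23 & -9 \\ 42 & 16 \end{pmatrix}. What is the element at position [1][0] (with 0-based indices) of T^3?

1638

Characteristic polynomial: r^2 + 7r + 10 = (r + 2)(r + 5), so the eigenvalues are -5, -2.
r=-5: eigenvector (1, -2).
r=-2: eigenvector (-3, 7).
P = [[1, -3], [-2, 7]], D = diag(-5, -2), P⁻¹ = [[7, 3], [2, 1]].
T³ = P·diag(-125, -8)·P⁻¹ = [[-827, -351], [1638, 694]].
The requested entry is 1638.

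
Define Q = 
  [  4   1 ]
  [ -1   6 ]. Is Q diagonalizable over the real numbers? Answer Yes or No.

Characteristic polynomial: p(s) = s^2 - 10s + 25 = (s - 5)^2.
s = 5 has algebraic multiplicity 2; rank(Q − 5I) = 1, so geometric multiplicity = 1.
Geometric multiplicity < algebraic multiplicity, so Q is not diagonalizable.

No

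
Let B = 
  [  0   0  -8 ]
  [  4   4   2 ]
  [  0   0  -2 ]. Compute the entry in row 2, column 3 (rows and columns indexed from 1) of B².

Characteristic polynomial: r^3 - 2r^2 - 8r = r(r - 4)(r + 2), so the eigenvalues are -2, 0, 4.
r=0: eigenvector (1, -1, 0).
r=4: eigenvector (0, 1, 0).
r=-2: eigenvector (4, -3, 1).
P = [[1, 0, 4], [-1, 1, -3], [0, 0, 1]], D = diag(0, 4, -2), P⁻¹ = [[1, 0, -4], [1, 1, -1], [0, 0, 1]].
B² = P·diag(0, 16, 4)·P⁻¹ = [[0, 0, 16], [16, 16, -28], [0, 0, 4]].
The requested entry is -28.

-28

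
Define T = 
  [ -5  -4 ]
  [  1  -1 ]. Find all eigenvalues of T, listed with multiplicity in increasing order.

-3, -3

Characteristic polynomial: p(λ) = λ^2 + 6λ + 9 = (λ + 3)^2.
Roots (with multiplicity): -3, -3.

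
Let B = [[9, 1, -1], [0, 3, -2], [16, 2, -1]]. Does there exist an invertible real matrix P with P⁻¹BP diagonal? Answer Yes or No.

Characteristic polynomial: p(t) = t^3 - 11t^2 + 35t - 25 = (t - 5)^2(t - 1).
t = 5 has algebraic multiplicity 2; rank(B − 5I) = 2, so geometric multiplicity = 1.
Geometric multiplicity < algebraic multiplicity, so B is not diagonalizable.

No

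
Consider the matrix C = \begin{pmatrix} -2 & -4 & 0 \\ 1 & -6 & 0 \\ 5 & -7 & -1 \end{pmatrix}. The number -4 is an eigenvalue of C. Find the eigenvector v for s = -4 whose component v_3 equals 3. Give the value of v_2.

C + 4I = [[2, -4, 0], [1, -2, 0], [5, -7, 3]].
Solving (C + 4I)v = 0 gives the eigenspace spanned by (-6, -3, 3).
With v_3 = 3, v = (-6, -3, 3), so v_2 = -3.

-3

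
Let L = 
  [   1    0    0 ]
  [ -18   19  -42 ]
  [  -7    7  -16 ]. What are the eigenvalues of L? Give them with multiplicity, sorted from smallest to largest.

-2, 1, 5

Characteristic polynomial: p(r) = r^3 - 4r^2 - 7r + 10 = (r - 5)(r - 1)(r + 2).
Roots (with multiplicity): -2, 1, 5.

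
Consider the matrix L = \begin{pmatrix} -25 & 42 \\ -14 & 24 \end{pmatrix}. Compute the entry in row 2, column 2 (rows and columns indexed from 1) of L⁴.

-444

Characteristic polynomial: μ^2 + μ - 12 = (μ - 3)(μ + 4), so the eigenvalues are -4, 3.
μ=3: eigenvector (-3, -2).
μ=-4: eigenvector (2, 1).
P = [[-3, 2], [-2, 1]], D = diag(3, -4), P⁻¹ = [[1, -2], [2, -3]].
L⁴ = P·diag(81, 256)·P⁻¹ = [[781, -1050], [350, -444]].
The requested entry is -444.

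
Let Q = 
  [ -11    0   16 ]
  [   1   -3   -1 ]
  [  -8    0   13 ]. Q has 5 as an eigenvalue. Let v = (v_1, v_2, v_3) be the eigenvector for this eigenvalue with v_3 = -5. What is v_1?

-5

Q − 5I = [[-16, 0, 16], [1, -8, -1], [-8, 0, 8]].
Solving (Q − 5I)v = 0 gives the eigenspace spanned by (-5, 0, -5).
With v_3 = -5, v = (-5, 0, -5), so v_1 = -5.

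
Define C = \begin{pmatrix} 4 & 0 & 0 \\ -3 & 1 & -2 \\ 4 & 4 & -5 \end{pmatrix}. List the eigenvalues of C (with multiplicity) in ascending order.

Characteristic polynomial: p(s) = s^3 - 13s - 12 = (s - 4)(s + 1)(s + 3).
Roots (with multiplicity): -3, -1, 4.

-3, -1, 4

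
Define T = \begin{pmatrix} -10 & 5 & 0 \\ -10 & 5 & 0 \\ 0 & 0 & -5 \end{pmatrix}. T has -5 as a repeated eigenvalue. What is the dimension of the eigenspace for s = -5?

T + 5I = [[-5, 5, 0], [-10, 10, 0], [0, 0, 0]].
This matrix has rank 1, so its null space has dimension 3 − 1 = 2.

2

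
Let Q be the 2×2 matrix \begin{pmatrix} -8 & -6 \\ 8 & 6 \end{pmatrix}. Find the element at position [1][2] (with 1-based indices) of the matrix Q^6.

192

Characteristic polynomial: r^2 + 2r = r(r + 2), so the eigenvalues are -2, 0.
r=-2: eigenvector (1, -1).
r=0: eigenvector (-3, 4).
P = [[1, -3], [-1, 4]], D = diag(-2, 0), P⁻¹ = [[4, 3], [1, 1]].
Q⁶ = P·diag(64, 0)·P⁻¹ = [[256, 192], [-256, -192]].
The requested entry is 192.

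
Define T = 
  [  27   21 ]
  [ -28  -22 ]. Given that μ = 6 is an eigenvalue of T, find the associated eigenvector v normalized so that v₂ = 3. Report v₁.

T − 6I = [[21, 21], [-28, -28]].
Solving (T − 6I)v = 0 gives the eigenspace spanned by (-3, 3).
With v₂ = 3, v = (-3, 3), so v₁ = -3.

-3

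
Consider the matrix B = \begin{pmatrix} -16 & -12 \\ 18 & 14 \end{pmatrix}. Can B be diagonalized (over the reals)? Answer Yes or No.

Characteristic polynomial: p(s) = s^2 + 2s - 8 = (s - 2)(s + 4).
All 2 eigenvalues are distinct, so B is diagonalizable.

Yes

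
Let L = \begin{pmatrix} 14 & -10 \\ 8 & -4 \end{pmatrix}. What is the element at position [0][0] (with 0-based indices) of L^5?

34784

Characteristic polynomial: s^2 - 10s + 24 = (s - 6)(s - 4), so the eigenvalues are 4, 6.
s=6: eigenvector (-5, -4).
s=4: eigenvector (1, 1).
P = [[-5, 1], [-4, 1]], D = diag(6, 4), P⁻¹ = [[-1, 1], [-4, 5]].
L⁵ = P·diag(7776, 1024)·P⁻¹ = [[34784, -33760], [27008, -25984]].
The requested entry is 34784.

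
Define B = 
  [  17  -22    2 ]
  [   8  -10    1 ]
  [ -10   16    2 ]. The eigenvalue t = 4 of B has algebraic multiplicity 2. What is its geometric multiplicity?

1

B − 4I = [[13, -22, 2], [8, -14, 1], [-10, 16, -2]].
This matrix has rank 2, so its null space has dimension 3 − 2 = 1.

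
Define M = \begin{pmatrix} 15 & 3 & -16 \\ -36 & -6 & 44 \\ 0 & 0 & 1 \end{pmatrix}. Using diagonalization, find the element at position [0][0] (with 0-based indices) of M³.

Characteristic polynomial: r^3 - 10r^2 + 27r - 18 = (r - 6)(r - 3)(r - 1), so the eigenvalues are 1, 3, 6.
r=3: eigenvector (-1, 4, 0).
r=6: eigenvector (-1, 3, 0).
r=1: eigenvector (2, -4, 1).
P = [[-1, -1, 2], [4, 3, -4], [0, 0, 1]], D = diag(3, 6, 1), P⁻¹ = [[3, 1, -2], [-4, -1, 4], [0, 0, 1]].
M³ = P·diag(27, 216, 1)·P⁻¹ = [[783, 189, -808], [-2268, -540, 2372], [0, 0, 1]].
The requested entry is 783.

783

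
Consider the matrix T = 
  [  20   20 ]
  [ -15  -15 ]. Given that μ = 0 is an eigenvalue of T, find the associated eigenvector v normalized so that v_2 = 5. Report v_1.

-5

T = [[20, 20], [-15, -15]].
Solving (T)v = 0 gives the eigenspace spanned by (-5, 5).
With v_2 = 5, v = (-5, 5), so v_1 = -5.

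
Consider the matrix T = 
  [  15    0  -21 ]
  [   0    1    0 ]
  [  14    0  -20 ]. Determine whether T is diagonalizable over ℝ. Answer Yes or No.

Yes

Characteristic polynomial: p(r) = r^3 + 4r^2 - 11r + 6 = (r - 1)^2(r + 6).
r = 1 has algebraic multiplicity 2; rank(T − 1I) = 1, so geometric multiplicity = 2.
Every eigenvalue has geometric = algebraic multiplicity, so T is diagonalizable.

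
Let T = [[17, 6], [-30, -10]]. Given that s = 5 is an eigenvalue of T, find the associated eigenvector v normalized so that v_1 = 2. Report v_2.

-4

T − 5I = [[12, 6], [-30, -15]].
Solving (T − 5I)v = 0 gives the eigenspace spanned by (2, -4).
With v_1 = 2, v = (2, -4), so v_2 = -4.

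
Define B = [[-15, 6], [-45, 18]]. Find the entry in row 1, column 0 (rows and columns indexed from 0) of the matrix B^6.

-10935

Characteristic polynomial: r^2 - 3r = r(r - 3), so the eigenvalues are 0, 3.
r=3: eigenvector (1, 3).
r=0: eigenvector (-2, -5).
P = [[1, -2], [3, -5]], D = diag(3, 0), P⁻¹ = [[-5, 2], [-3, 1]].
B⁶ = P·diag(729, 0)·P⁻¹ = [[-3645, 1458], [-10935, 4374]].
The requested entry is -10935.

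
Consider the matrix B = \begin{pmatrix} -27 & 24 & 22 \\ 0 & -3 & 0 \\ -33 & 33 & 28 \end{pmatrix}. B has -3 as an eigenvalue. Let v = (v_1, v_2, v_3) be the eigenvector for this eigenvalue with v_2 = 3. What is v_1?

3

B + 3I = [[-24, 24, 22], [0, 0, 0], [-33, 33, 31]].
Solving (B + 3I)v = 0 gives the eigenspace spanned by (3, 3, 0).
With v_2 = 3, v = (3, 3, 0), so v_1 = 3.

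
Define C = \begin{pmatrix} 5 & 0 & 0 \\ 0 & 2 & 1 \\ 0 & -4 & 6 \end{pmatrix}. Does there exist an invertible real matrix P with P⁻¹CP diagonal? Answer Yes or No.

Characteristic polynomial: p(λ) = λ^3 - 13λ^2 + 56λ - 80 = (λ - 5)(λ - 4)^2.
λ = 4 has algebraic multiplicity 2; rank(C − 4I) = 2, so geometric multiplicity = 1.
Geometric multiplicity < algebraic multiplicity, so C is not diagonalizable.

No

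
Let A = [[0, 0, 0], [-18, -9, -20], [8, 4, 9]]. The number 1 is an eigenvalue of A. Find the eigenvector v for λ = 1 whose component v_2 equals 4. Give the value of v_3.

A − 1I = [[-1, 0, 0], [-18, -10, -20], [8, 4, 8]].
Solving (A − 1I)v = 0 gives the eigenspace spanned by (0, 4, -2).
With v_2 = 4, v = (0, 4, -2), so v_3 = -2.

-2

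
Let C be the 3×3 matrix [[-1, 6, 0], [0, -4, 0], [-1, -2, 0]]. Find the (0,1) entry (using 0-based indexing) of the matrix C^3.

Characteristic polynomial: t^3 + 5t^2 + 4t = t(t + 1)(t + 4), so the eigenvalues are -4, -1, 0.
t=-1: eigenvector (1, 0, 1).
t=-4: eigenvector (-2, 1, 0).
t=0: eigenvector (0, 0, 1).
P = [[1, -2, 0], [0, 1, 0], [1, 0, 1]], D = diag(-1, -4, 0), P⁻¹ = [[1, 2, 0], [0, 1, 0], [-1, -2, 1]].
C³ = P·diag(-1, -64, 0)·P⁻¹ = [[-1, 126, 0], [0, -64, 0], [-1, -2, 0]].
The requested entry is 126.

126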